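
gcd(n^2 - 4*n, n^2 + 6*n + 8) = 1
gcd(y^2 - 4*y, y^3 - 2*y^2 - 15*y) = y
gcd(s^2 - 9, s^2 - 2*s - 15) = s + 3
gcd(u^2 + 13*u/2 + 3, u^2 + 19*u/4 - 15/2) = u + 6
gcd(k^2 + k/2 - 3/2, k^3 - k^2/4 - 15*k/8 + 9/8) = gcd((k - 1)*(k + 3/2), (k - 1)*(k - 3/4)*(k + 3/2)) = k^2 + k/2 - 3/2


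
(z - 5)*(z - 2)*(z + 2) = z^3 - 5*z^2 - 4*z + 20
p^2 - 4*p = p*(p - 4)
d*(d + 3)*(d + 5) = d^3 + 8*d^2 + 15*d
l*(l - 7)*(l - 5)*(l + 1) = l^4 - 11*l^3 + 23*l^2 + 35*l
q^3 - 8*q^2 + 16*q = q*(q - 4)^2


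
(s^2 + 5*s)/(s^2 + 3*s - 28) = s*(s + 5)/(s^2 + 3*s - 28)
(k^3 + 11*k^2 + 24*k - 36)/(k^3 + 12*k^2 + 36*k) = (k - 1)/k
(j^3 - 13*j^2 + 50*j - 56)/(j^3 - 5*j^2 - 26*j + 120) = (j^2 - 9*j + 14)/(j^2 - j - 30)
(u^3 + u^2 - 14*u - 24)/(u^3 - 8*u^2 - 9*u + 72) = (u^2 - 2*u - 8)/(u^2 - 11*u + 24)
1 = 1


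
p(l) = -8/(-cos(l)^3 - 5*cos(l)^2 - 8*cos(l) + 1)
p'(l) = -8*(-3*sin(l)*cos(l)^2 - 10*sin(l)*cos(l) - 8*sin(l))/(-cos(l)^3 - 5*cos(l)^2 - 8*cos(l) + 1)^2 = 8*(3*cos(l)^2 + 10*cos(l) + 8)*sin(l)/(cos(l)^3 + 5*cos(l)^2 + 8*cos(l) - 1)^2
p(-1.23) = 3.52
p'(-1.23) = -17.09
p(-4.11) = -1.95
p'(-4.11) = 1.29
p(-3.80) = -1.70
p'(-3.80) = 0.44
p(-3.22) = -1.60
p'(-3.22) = 0.03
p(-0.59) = 0.83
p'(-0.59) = -0.87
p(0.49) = 0.75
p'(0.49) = 0.64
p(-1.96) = -2.37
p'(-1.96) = -3.02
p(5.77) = 0.77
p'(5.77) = -0.69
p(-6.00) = 0.66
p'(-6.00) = 0.31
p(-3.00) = -1.60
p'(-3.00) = -0.05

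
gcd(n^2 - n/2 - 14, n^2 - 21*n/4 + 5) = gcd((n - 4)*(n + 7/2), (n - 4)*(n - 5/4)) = n - 4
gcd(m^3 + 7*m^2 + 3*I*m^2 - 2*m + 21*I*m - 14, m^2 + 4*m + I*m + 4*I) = m + I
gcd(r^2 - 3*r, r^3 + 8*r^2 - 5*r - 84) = r - 3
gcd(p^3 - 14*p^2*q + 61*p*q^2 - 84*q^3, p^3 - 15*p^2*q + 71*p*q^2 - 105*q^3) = p^2 - 10*p*q + 21*q^2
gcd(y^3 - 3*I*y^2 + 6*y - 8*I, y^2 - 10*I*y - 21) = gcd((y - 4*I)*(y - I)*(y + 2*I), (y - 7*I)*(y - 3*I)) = 1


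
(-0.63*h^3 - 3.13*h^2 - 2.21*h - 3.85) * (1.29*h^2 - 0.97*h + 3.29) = -0.8127*h^5 - 3.4266*h^4 - 1.8875*h^3 - 13.1205*h^2 - 3.5364*h - 12.6665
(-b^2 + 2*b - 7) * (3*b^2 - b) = -3*b^4 + 7*b^3 - 23*b^2 + 7*b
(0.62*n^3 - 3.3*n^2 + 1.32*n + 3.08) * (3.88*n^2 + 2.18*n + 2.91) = 2.4056*n^5 - 11.4524*n^4 - 0.2682*n^3 + 5.225*n^2 + 10.5556*n + 8.9628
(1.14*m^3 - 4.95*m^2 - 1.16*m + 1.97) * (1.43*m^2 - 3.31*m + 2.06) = 1.6302*m^5 - 10.8519*m^4 + 17.0741*m^3 - 3.5403*m^2 - 8.9103*m + 4.0582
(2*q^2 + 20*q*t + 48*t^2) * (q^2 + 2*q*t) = 2*q^4 + 24*q^3*t + 88*q^2*t^2 + 96*q*t^3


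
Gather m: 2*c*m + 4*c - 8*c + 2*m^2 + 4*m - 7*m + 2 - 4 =-4*c + 2*m^2 + m*(2*c - 3) - 2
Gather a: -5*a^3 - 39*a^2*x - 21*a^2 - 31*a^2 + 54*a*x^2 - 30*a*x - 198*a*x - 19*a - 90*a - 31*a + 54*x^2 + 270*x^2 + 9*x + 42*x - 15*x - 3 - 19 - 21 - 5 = -5*a^3 + a^2*(-39*x - 52) + a*(54*x^2 - 228*x - 140) + 324*x^2 + 36*x - 48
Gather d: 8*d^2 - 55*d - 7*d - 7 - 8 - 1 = 8*d^2 - 62*d - 16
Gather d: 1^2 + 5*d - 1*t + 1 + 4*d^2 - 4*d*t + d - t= 4*d^2 + d*(6 - 4*t) - 2*t + 2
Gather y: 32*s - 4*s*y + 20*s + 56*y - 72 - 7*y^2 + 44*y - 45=52*s - 7*y^2 + y*(100 - 4*s) - 117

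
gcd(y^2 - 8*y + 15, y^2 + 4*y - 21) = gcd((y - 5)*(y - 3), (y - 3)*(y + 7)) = y - 3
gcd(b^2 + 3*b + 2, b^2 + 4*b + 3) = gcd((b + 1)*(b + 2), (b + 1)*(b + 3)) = b + 1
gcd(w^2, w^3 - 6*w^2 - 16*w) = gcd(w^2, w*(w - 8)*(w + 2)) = w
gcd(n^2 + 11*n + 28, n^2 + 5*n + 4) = n + 4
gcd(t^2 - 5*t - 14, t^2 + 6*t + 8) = t + 2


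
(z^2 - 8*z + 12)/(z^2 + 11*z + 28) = (z^2 - 8*z + 12)/(z^2 + 11*z + 28)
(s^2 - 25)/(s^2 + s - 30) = (s + 5)/(s + 6)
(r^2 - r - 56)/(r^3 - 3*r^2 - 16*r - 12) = (-r^2 + r + 56)/(-r^3 + 3*r^2 + 16*r + 12)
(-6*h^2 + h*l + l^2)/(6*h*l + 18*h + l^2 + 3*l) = (-6*h^2 + h*l + l^2)/(6*h*l + 18*h + l^2 + 3*l)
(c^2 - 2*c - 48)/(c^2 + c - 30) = (c - 8)/(c - 5)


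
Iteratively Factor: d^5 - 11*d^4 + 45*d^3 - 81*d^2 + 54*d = (d - 3)*(d^4 - 8*d^3 + 21*d^2 - 18*d) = (d - 3)*(d - 2)*(d^3 - 6*d^2 + 9*d) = (d - 3)^2*(d - 2)*(d^2 - 3*d) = d*(d - 3)^2*(d - 2)*(d - 3)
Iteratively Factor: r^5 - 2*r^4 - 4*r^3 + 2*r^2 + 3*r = (r + 1)*(r^4 - 3*r^3 - r^2 + 3*r) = (r - 1)*(r + 1)*(r^3 - 2*r^2 - 3*r) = (r - 3)*(r - 1)*(r + 1)*(r^2 + r) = (r - 3)*(r - 1)*(r + 1)^2*(r)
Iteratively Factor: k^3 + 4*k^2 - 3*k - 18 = (k + 3)*(k^2 + k - 6) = (k - 2)*(k + 3)*(k + 3)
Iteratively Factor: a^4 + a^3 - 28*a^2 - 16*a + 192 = (a - 4)*(a^3 + 5*a^2 - 8*a - 48) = (a - 4)*(a + 4)*(a^2 + a - 12) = (a - 4)*(a + 4)^2*(a - 3)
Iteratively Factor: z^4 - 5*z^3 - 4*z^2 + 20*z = (z - 2)*(z^3 - 3*z^2 - 10*z) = (z - 5)*(z - 2)*(z^2 + 2*z) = (z - 5)*(z - 2)*(z + 2)*(z)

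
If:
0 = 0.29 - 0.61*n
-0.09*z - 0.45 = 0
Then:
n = 0.48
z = -5.00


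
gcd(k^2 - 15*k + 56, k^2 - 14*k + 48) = k - 8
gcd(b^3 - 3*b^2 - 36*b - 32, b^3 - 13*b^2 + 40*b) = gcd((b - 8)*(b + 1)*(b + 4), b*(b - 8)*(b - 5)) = b - 8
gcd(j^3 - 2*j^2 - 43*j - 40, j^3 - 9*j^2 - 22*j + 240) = j^2 - 3*j - 40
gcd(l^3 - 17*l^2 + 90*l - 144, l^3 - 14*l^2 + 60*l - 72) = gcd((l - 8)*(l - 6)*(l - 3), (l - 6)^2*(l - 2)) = l - 6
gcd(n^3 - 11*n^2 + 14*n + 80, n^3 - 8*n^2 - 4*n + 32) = n^2 - 6*n - 16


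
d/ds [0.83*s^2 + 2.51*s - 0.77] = 1.66*s + 2.51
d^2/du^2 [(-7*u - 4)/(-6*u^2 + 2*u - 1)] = 4*(2*(6*u - 1)^2*(7*u + 4) - (63*u + 5)*(6*u^2 - 2*u + 1))/(6*u^2 - 2*u + 1)^3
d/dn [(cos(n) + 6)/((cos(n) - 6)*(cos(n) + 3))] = (cos(n) + 12)*sin(n)*cos(n)/((cos(n) - 6)^2*(cos(n) + 3)^2)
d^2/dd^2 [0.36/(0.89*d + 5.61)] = 0.570312/(0.89*d + 5.61)^3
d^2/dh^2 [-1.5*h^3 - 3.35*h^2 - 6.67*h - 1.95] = -9.0*h - 6.7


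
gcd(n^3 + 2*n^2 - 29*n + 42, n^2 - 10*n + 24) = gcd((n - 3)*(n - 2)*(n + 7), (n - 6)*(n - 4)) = 1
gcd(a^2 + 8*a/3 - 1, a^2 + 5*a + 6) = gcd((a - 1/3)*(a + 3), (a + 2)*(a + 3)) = a + 3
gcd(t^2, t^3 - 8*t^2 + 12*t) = t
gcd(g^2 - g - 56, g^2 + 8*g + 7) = g + 7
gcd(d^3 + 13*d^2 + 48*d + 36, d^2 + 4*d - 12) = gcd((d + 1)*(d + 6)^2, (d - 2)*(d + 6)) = d + 6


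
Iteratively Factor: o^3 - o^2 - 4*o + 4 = (o - 1)*(o^2 - 4) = (o - 1)*(o + 2)*(o - 2)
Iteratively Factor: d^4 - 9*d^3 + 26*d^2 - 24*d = (d - 3)*(d^3 - 6*d^2 + 8*d) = (d - 3)*(d - 2)*(d^2 - 4*d) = d*(d - 3)*(d - 2)*(d - 4)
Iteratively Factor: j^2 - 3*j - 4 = (j + 1)*(j - 4)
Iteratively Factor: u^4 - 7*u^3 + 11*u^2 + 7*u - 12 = (u + 1)*(u^3 - 8*u^2 + 19*u - 12) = (u - 1)*(u + 1)*(u^2 - 7*u + 12) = (u - 3)*(u - 1)*(u + 1)*(u - 4)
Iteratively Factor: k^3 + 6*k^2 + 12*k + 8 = (k + 2)*(k^2 + 4*k + 4) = (k + 2)^2*(k + 2)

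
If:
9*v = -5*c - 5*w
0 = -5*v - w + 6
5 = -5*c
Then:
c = -1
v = 25/16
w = -29/16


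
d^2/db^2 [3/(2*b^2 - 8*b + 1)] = 12*(-2*b^2 + 8*b + 8*(b - 2)^2 - 1)/(2*b^2 - 8*b + 1)^3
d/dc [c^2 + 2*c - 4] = 2*c + 2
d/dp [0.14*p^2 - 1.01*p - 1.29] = 0.28*p - 1.01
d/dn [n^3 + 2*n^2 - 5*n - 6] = 3*n^2 + 4*n - 5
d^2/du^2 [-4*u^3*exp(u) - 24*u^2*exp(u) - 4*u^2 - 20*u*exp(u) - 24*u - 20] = -4*u^3*exp(u) - 48*u^2*exp(u) - 140*u*exp(u) - 88*exp(u) - 8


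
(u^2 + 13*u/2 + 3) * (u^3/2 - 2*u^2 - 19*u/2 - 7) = u^5/2 + 5*u^4/4 - 21*u^3 - 299*u^2/4 - 74*u - 21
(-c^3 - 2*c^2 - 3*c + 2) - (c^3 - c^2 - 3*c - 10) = -2*c^3 - c^2 + 12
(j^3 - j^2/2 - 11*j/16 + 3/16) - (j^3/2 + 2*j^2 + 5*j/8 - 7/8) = j^3/2 - 5*j^2/2 - 21*j/16 + 17/16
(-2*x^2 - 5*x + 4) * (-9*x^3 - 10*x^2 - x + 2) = 18*x^5 + 65*x^4 + 16*x^3 - 39*x^2 - 14*x + 8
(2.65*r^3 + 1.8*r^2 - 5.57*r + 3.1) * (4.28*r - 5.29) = 11.342*r^4 - 6.3145*r^3 - 33.3616*r^2 + 42.7333*r - 16.399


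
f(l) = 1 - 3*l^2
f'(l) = -6*l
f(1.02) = -2.12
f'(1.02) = -6.12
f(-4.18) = -51.42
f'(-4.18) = 25.08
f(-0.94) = -1.65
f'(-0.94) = 5.64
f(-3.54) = -36.59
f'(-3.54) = 21.24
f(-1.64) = -7.07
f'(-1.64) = 9.84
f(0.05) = 0.99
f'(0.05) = -0.30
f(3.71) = -40.29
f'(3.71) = -22.26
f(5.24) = -81.37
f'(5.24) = -31.44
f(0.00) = 1.00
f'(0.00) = 0.00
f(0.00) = 1.00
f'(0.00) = 0.00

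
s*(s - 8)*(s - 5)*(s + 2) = s^4 - 11*s^3 + 14*s^2 + 80*s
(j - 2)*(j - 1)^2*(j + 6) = j^4 + 2*j^3 - 19*j^2 + 28*j - 12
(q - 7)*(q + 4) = q^2 - 3*q - 28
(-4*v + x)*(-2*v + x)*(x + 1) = 8*v^2*x + 8*v^2 - 6*v*x^2 - 6*v*x + x^3 + x^2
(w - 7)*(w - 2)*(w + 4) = w^3 - 5*w^2 - 22*w + 56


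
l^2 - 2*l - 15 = (l - 5)*(l + 3)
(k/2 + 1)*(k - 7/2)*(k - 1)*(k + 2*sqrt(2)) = k^4/2 - 5*k^3/4 + sqrt(2)*k^3 - 5*sqrt(2)*k^2/2 - 11*k^2/4 - 11*sqrt(2)*k/2 + 7*k/2 + 7*sqrt(2)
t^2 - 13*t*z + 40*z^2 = (t - 8*z)*(t - 5*z)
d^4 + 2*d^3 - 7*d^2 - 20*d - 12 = (d - 3)*(d + 1)*(d + 2)^2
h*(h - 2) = h^2 - 2*h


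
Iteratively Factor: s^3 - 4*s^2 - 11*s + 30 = (s - 5)*(s^2 + s - 6) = (s - 5)*(s + 3)*(s - 2)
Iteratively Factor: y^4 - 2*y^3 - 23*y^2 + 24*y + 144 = (y + 3)*(y^3 - 5*y^2 - 8*y + 48) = (y - 4)*(y + 3)*(y^2 - y - 12) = (y - 4)^2*(y + 3)*(y + 3)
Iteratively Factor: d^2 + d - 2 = (d + 2)*(d - 1)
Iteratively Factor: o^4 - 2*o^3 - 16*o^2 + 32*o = (o)*(o^3 - 2*o^2 - 16*o + 32) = o*(o - 2)*(o^2 - 16) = o*(o - 2)*(o + 4)*(o - 4)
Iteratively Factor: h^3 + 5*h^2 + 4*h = (h + 1)*(h^2 + 4*h) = h*(h + 1)*(h + 4)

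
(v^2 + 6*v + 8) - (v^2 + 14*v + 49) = -8*v - 41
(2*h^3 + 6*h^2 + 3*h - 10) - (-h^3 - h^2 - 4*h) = 3*h^3 + 7*h^2 + 7*h - 10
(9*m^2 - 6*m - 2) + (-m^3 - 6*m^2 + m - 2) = -m^3 + 3*m^2 - 5*m - 4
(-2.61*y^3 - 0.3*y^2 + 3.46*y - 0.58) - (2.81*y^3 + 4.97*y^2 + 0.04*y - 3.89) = -5.42*y^3 - 5.27*y^2 + 3.42*y + 3.31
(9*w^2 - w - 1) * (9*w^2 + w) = 81*w^4 - 10*w^2 - w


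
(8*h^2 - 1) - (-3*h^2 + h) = 11*h^2 - h - 1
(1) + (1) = 2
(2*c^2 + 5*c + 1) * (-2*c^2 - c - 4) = -4*c^4 - 12*c^3 - 15*c^2 - 21*c - 4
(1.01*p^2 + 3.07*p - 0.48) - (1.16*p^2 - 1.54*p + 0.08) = -0.15*p^2 + 4.61*p - 0.56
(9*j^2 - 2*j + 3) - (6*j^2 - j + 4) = 3*j^2 - j - 1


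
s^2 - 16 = (s - 4)*(s + 4)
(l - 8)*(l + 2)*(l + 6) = l^3 - 52*l - 96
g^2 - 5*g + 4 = (g - 4)*(g - 1)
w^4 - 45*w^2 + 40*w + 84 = (w - 6)*(w - 2)*(w + 1)*(w + 7)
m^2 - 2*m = m*(m - 2)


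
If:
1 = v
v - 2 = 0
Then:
No Solution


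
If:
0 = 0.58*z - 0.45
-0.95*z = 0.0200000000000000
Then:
No Solution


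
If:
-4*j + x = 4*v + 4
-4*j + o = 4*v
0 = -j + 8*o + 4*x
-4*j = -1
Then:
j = 1/4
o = -21/16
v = -37/64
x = 43/16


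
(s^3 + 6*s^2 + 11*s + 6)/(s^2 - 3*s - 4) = (s^2 + 5*s + 6)/(s - 4)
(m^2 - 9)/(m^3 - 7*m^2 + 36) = (m + 3)/(m^2 - 4*m - 12)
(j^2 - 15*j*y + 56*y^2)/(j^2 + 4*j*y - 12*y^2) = (j^2 - 15*j*y + 56*y^2)/(j^2 + 4*j*y - 12*y^2)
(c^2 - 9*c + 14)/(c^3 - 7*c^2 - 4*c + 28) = 1/(c + 2)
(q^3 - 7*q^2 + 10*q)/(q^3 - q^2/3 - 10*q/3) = 3*(q - 5)/(3*q + 5)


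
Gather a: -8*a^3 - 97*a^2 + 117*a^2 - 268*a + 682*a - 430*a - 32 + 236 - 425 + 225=-8*a^3 + 20*a^2 - 16*a + 4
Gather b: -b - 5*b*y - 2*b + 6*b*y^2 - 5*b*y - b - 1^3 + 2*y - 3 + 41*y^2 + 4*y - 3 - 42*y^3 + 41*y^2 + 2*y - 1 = b*(6*y^2 - 10*y - 4) - 42*y^3 + 82*y^2 + 8*y - 8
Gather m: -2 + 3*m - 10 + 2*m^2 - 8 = 2*m^2 + 3*m - 20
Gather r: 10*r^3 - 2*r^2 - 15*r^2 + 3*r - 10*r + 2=10*r^3 - 17*r^2 - 7*r + 2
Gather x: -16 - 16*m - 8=-16*m - 24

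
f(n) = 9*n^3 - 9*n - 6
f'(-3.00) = 234.00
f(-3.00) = -222.00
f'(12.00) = 3879.00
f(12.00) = 15438.00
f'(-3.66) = 352.68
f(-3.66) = -414.31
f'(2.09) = 108.94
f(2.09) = 57.35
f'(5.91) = 934.06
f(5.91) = 1798.64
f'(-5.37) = 769.60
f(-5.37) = -1351.36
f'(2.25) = 127.69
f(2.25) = 76.27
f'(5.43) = 787.09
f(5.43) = 1386.06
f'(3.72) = 364.64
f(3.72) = 423.83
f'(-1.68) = 67.20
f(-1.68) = -33.55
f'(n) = 27*n^2 - 9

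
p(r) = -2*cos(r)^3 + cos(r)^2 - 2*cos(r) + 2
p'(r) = 6*sin(r)*cos(r)^2 - 2*sin(r)*cos(r) + 2*sin(r)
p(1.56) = 1.98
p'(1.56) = 1.98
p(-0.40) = -0.56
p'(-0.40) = -2.04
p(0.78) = 0.36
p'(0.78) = 2.54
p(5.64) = 0.02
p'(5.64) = -2.54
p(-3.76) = 5.38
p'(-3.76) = 4.41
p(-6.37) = -0.98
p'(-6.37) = -0.52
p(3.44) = 6.57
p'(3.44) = -2.76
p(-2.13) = 3.64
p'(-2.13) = -4.03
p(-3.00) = 6.90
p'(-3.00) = -1.39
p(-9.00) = 6.17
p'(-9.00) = -3.63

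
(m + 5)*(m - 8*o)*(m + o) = m^3 - 7*m^2*o + 5*m^2 - 8*m*o^2 - 35*m*o - 40*o^2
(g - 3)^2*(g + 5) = g^3 - g^2 - 21*g + 45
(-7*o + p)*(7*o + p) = -49*o^2 + p^2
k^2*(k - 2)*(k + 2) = k^4 - 4*k^2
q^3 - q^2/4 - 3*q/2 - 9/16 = (q - 3/2)*(q + 1/2)*(q + 3/4)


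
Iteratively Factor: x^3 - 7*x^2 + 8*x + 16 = (x - 4)*(x^2 - 3*x - 4) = (x - 4)*(x + 1)*(x - 4)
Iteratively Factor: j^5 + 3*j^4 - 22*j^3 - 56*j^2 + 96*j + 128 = (j + 1)*(j^4 + 2*j^3 - 24*j^2 - 32*j + 128) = (j - 4)*(j + 1)*(j^3 + 6*j^2 - 32) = (j - 4)*(j + 1)*(j + 4)*(j^2 + 2*j - 8) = (j - 4)*(j + 1)*(j + 4)^2*(j - 2)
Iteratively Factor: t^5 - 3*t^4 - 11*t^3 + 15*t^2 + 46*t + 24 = (t + 1)*(t^4 - 4*t^3 - 7*t^2 + 22*t + 24) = (t + 1)^2*(t^3 - 5*t^2 - 2*t + 24) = (t - 3)*(t + 1)^2*(t^2 - 2*t - 8) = (t - 3)*(t + 1)^2*(t + 2)*(t - 4)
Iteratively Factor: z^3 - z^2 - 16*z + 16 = (z - 4)*(z^2 + 3*z - 4) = (z - 4)*(z - 1)*(z + 4)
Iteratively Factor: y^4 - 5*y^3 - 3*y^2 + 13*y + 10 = (y + 1)*(y^3 - 6*y^2 + 3*y + 10) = (y - 2)*(y + 1)*(y^2 - 4*y - 5) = (y - 5)*(y - 2)*(y + 1)*(y + 1)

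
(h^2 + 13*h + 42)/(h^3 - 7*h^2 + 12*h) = (h^2 + 13*h + 42)/(h*(h^2 - 7*h + 12))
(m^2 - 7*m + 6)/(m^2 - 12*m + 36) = (m - 1)/(m - 6)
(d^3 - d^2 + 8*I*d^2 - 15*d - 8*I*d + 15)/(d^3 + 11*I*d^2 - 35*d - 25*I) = (d^2 + d*(-1 + 3*I) - 3*I)/(d^2 + 6*I*d - 5)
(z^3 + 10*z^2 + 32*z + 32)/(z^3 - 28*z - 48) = (z + 4)/(z - 6)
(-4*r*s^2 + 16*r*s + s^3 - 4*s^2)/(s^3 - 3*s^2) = (-4*r*s + 16*r + s^2 - 4*s)/(s*(s - 3))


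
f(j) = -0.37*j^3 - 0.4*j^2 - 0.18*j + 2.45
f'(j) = -1.11*j^2 - 0.8*j - 0.18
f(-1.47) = 3.03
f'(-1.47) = -1.40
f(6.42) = -113.10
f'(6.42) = -51.07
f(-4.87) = 36.58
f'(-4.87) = -22.61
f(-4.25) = 24.39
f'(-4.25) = -16.83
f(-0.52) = 2.49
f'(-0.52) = -0.06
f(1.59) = -0.33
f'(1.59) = -4.26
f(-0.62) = 2.50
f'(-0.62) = -0.11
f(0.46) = 2.25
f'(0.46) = -0.78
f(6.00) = -92.95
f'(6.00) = -44.94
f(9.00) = -301.30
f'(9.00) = -97.29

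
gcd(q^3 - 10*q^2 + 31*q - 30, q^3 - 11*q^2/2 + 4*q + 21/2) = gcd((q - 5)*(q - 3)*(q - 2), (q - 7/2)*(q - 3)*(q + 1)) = q - 3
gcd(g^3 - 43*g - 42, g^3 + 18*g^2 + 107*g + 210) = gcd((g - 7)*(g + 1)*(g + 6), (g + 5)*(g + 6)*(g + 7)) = g + 6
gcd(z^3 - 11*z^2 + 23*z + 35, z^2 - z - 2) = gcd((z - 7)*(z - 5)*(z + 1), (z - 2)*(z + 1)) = z + 1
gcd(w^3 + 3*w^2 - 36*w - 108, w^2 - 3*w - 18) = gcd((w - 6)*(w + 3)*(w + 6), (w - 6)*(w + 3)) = w^2 - 3*w - 18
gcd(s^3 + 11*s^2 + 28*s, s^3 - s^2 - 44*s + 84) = s + 7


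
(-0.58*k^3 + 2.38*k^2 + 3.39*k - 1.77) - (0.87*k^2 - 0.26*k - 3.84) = -0.58*k^3 + 1.51*k^2 + 3.65*k + 2.07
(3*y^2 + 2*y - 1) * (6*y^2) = 18*y^4 + 12*y^3 - 6*y^2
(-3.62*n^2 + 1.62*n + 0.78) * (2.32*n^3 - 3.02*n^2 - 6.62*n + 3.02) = -8.3984*n^5 + 14.6908*n^4 + 20.8816*n^3 - 24.0124*n^2 - 0.2712*n + 2.3556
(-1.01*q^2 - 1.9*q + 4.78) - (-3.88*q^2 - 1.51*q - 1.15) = 2.87*q^2 - 0.39*q + 5.93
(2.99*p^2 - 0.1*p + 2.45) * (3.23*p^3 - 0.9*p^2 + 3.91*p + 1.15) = 9.6577*p^5 - 3.014*p^4 + 19.6944*p^3 + 0.8425*p^2 + 9.4645*p + 2.8175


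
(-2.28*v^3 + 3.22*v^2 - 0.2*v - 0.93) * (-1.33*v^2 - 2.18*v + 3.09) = 3.0324*v^5 + 0.687799999999999*v^4 - 13.7988*v^3 + 11.6227*v^2 + 1.4094*v - 2.8737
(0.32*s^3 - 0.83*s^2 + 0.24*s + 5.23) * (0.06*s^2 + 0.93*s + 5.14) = 0.0192*s^5 + 0.2478*s^4 + 0.8873*s^3 - 3.7292*s^2 + 6.0975*s + 26.8822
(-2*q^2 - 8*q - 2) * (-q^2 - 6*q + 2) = 2*q^4 + 20*q^3 + 46*q^2 - 4*q - 4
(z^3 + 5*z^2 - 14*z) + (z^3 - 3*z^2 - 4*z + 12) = 2*z^3 + 2*z^2 - 18*z + 12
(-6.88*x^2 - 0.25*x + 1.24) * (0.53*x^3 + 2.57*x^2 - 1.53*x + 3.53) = -3.6464*x^5 - 17.8141*x^4 + 10.5411*x^3 - 20.7171*x^2 - 2.7797*x + 4.3772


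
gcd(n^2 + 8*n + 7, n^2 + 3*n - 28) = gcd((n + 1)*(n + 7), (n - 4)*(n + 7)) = n + 7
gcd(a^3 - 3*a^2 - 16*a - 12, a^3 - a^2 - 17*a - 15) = a + 1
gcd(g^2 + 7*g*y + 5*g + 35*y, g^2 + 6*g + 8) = 1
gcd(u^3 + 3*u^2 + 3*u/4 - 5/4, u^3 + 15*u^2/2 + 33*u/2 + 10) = u^2 + 7*u/2 + 5/2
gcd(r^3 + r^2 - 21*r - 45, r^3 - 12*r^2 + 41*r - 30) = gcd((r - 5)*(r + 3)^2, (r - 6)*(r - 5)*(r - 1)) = r - 5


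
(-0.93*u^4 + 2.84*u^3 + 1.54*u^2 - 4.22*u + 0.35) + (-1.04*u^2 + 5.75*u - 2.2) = -0.93*u^4 + 2.84*u^3 + 0.5*u^2 + 1.53*u - 1.85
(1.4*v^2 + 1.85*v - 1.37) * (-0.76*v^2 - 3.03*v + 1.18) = -1.064*v^4 - 5.648*v^3 - 2.9123*v^2 + 6.3341*v - 1.6166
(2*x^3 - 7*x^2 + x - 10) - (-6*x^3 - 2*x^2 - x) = 8*x^3 - 5*x^2 + 2*x - 10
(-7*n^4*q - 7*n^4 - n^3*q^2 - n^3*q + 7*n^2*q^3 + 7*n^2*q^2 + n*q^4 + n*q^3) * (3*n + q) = -21*n^5*q - 21*n^5 - 10*n^4*q^2 - 10*n^4*q + 20*n^3*q^3 + 20*n^3*q^2 + 10*n^2*q^4 + 10*n^2*q^3 + n*q^5 + n*q^4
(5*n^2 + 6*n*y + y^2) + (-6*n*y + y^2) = 5*n^2 + 2*y^2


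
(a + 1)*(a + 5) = a^2 + 6*a + 5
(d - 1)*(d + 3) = d^2 + 2*d - 3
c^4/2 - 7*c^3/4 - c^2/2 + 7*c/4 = c*(c/2 + 1/2)*(c - 7/2)*(c - 1)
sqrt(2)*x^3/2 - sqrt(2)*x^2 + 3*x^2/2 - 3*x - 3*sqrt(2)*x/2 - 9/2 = (x - 3)*(x + 3*sqrt(2)/2)*(sqrt(2)*x/2 + sqrt(2)/2)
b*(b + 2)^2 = b^3 + 4*b^2 + 4*b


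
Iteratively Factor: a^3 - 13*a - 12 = (a - 4)*(a^2 + 4*a + 3) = (a - 4)*(a + 1)*(a + 3)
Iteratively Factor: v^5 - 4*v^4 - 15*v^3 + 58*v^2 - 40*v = (v - 5)*(v^4 + v^3 - 10*v^2 + 8*v) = (v - 5)*(v - 1)*(v^3 + 2*v^2 - 8*v) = (v - 5)*(v - 1)*(v + 4)*(v^2 - 2*v) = (v - 5)*(v - 2)*(v - 1)*(v + 4)*(v)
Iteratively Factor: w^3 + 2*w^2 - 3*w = (w - 1)*(w^2 + 3*w) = (w - 1)*(w + 3)*(w)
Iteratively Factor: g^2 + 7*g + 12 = (g + 4)*(g + 3)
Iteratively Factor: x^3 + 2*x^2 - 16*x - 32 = (x + 2)*(x^2 - 16) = (x - 4)*(x + 2)*(x + 4)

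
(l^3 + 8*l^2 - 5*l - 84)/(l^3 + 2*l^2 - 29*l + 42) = (l + 4)/(l - 2)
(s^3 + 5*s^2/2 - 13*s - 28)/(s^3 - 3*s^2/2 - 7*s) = (s + 4)/s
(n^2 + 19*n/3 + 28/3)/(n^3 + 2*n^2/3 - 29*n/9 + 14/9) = 3*(n + 4)/(3*n^2 - 5*n + 2)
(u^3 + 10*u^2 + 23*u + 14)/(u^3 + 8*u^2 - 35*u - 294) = (u^2 + 3*u + 2)/(u^2 + u - 42)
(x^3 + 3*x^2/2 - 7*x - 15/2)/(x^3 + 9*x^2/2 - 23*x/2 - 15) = (x + 3)/(x + 6)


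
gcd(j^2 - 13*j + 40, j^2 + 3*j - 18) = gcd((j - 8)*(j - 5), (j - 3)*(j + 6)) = 1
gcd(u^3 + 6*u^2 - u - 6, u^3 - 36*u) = u + 6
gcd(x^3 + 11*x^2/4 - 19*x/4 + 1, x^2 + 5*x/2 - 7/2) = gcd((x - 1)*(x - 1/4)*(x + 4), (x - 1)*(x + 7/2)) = x - 1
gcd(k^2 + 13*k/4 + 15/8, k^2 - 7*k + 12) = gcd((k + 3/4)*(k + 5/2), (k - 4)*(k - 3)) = 1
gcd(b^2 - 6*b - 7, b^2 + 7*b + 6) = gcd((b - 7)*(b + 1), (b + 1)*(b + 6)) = b + 1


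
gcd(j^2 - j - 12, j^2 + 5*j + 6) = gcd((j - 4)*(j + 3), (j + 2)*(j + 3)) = j + 3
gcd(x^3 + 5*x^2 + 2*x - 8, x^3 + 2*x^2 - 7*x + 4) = x^2 + 3*x - 4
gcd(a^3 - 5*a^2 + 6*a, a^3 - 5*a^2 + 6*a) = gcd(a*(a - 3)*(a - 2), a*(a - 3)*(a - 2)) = a^3 - 5*a^2 + 6*a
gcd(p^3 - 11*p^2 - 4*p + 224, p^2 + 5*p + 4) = p + 4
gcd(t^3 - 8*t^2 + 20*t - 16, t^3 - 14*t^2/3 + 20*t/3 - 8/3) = t^2 - 4*t + 4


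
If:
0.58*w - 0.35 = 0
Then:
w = 0.60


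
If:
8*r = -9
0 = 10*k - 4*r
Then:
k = -9/20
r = -9/8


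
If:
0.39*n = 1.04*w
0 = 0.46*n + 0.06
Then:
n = -0.13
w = -0.05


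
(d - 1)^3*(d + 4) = d^4 + d^3 - 9*d^2 + 11*d - 4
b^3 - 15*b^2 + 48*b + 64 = (b - 8)^2*(b + 1)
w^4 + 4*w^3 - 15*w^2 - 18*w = w*(w - 3)*(w + 1)*(w + 6)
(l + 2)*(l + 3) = l^2 + 5*l + 6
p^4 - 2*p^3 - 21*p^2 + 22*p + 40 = (p - 5)*(p - 2)*(p + 1)*(p + 4)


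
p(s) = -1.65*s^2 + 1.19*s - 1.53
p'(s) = 1.19 - 3.3*s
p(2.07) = -6.14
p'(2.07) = -5.64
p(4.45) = -28.91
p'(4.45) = -13.50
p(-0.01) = -1.54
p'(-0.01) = 1.22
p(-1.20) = -5.33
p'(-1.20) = 5.15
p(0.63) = -1.44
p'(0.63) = -0.89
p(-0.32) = -2.08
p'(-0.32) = 2.25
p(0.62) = -1.43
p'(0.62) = -0.86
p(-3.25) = -22.83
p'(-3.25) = 11.92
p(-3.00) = -19.95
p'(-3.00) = 11.09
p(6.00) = -53.79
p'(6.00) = -18.61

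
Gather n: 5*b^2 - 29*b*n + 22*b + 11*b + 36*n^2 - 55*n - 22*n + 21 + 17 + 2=5*b^2 + 33*b + 36*n^2 + n*(-29*b - 77) + 40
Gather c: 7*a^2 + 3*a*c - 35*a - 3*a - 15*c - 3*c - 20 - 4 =7*a^2 - 38*a + c*(3*a - 18) - 24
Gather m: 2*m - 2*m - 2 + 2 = 0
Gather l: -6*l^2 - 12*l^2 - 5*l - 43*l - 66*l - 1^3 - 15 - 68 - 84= -18*l^2 - 114*l - 168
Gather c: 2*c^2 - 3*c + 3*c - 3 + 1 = 2*c^2 - 2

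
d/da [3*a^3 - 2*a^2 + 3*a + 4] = 9*a^2 - 4*a + 3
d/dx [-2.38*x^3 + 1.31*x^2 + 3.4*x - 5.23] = -7.14*x^2 + 2.62*x + 3.4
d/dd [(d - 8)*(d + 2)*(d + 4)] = 3*d^2 - 4*d - 40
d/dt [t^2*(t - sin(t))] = t*(-t*cos(t) + 3*t - 2*sin(t))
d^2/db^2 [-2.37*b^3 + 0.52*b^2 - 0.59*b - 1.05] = 1.04 - 14.22*b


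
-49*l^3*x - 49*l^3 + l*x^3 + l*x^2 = (-7*l + x)*(7*l + x)*(l*x + l)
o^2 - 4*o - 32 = (o - 8)*(o + 4)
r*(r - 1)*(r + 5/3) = r^3 + 2*r^2/3 - 5*r/3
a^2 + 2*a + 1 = (a + 1)^2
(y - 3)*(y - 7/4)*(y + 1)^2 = y^4 - 11*y^3/4 - 13*y^2/4 + 23*y/4 + 21/4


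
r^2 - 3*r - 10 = (r - 5)*(r + 2)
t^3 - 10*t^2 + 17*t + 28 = (t - 7)*(t - 4)*(t + 1)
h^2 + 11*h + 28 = (h + 4)*(h + 7)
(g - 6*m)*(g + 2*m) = g^2 - 4*g*m - 12*m^2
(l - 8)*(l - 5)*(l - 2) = l^3 - 15*l^2 + 66*l - 80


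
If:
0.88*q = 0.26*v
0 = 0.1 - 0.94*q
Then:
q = 0.11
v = 0.36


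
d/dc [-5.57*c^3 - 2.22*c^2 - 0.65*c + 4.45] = -16.71*c^2 - 4.44*c - 0.65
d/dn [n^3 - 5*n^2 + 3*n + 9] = 3*n^2 - 10*n + 3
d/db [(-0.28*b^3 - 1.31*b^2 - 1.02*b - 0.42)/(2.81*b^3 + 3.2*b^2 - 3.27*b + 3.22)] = (2.7851*b^4 + 7.5636*b^3 + 8.3835*b^2 - 5.7484*b - 4.6578)/(7.8961*b^6 + 17.984*b^5 - 8.1374*b^4 - 2.8316*b^3 + 31.3009*b^2 - 21.0588*b + 10.3684)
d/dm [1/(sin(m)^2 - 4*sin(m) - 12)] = 2*(2 - sin(m))*cos(m)/((sin(m) - 6)^2*(sin(m) + 2)^2)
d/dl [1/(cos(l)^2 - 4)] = 2*sin(l)*cos(l)/(cos(l)^2 - 4)^2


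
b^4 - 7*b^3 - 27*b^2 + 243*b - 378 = (b - 7)*(b - 3)^2*(b + 6)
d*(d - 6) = d^2 - 6*d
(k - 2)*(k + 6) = k^2 + 4*k - 12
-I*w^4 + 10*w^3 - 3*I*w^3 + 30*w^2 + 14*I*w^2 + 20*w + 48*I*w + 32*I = (w + 2)*(w + 2*I)*(w + 8*I)*(-I*w - I)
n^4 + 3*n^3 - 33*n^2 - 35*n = n*(n - 5)*(n + 1)*(n + 7)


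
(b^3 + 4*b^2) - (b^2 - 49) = b^3 + 3*b^2 + 49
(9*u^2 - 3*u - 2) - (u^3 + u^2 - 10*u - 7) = -u^3 + 8*u^2 + 7*u + 5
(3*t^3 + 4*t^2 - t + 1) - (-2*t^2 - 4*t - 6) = 3*t^3 + 6*t^2 + 3*t + 7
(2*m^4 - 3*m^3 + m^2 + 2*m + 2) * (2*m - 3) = 4*m^5 - 12*m^4 + 11*m^3 + m^2 - 2*m - 6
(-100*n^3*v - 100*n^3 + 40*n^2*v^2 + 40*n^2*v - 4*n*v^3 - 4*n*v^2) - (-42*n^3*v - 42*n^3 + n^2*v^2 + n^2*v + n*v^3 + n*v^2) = -58*n^3*v - 58*n^3 + 39*n^2*v^2 + 39*n^2*v - 5*n*v^3 - 5*n*v^2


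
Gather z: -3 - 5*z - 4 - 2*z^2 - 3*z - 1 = -2*z^2 - 8*z - 8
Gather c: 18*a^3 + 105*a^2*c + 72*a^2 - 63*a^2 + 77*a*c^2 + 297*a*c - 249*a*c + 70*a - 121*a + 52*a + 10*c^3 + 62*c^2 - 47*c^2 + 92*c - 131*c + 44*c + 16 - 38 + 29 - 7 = 18*a^3 + 9*a^2 + a + 10*c^3 + c^2*(77*a + 15) + c*(105*a^2 + 48*a + 5)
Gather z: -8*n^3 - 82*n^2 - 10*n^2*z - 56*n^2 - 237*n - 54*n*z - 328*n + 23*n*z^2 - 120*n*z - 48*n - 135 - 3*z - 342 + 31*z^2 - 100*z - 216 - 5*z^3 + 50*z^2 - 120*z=-8*n^3 - 138*n^2 - 613*n - 5*z^3 + z^2*(23*n + 81) + z*(-10*n^2 - 174*n - 223) - 693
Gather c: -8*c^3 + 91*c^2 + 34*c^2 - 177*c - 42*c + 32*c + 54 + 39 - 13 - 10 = -8*c^3 + 125*c^2 - 187*c + 70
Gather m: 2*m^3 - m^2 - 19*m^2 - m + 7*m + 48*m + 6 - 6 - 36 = 2*m^3 - 20*m^2 + 54*m - 36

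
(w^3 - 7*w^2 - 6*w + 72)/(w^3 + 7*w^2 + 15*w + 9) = (w^2 - 10*w + 24)/(w^2 + 4*w + 3)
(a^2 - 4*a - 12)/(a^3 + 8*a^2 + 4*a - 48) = (a^2 - 4*a - 12)/(a^3 + 8*a^2 + 4*a - 48)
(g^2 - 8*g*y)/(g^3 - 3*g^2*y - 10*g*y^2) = (-g + 8*y)/(-g^2 + 3*g*y + 10*y^2)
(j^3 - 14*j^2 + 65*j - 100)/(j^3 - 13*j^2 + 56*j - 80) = (j - 5)/(j - 4)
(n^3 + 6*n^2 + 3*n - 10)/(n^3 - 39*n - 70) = (n - 1)/(n - 7)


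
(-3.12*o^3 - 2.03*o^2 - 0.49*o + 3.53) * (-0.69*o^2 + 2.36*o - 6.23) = 2.1528*o^5 - 5.9625*o^4 + 14.9849*o^3 + 9.0548*o^2 + 11.3835*o - 21.9919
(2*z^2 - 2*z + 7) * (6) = 12*z^2 - 12*z + 42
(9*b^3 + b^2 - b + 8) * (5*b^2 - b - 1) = 45*b^5 - 4*b^4 - 15*b^3 + 40*b^2 - 7*b - 8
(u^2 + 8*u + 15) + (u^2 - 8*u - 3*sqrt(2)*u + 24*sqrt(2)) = 2*u^2 - 3*sqrt(2)*u + 15 + 24*sqrt(2)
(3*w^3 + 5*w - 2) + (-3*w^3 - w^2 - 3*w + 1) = -w^2 + 2*w - 1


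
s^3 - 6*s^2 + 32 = (s - 4)^2*(s + 2)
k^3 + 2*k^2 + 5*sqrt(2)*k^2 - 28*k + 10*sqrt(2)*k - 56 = (k + 2)*(k - 2*sqrt(2))*(k + 7*sqrt(2))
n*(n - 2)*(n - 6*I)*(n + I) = n^4 - 2*n^3 - 5*I*n^3 + 6*n^2 + 10*I*n^2 - 12*n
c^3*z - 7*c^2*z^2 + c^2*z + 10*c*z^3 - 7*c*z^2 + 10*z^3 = (c - 5*z)*(c - 2*z)*(c*z + z)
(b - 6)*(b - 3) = b^2 - 9*b + 18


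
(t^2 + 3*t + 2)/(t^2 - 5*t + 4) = (t^2 + 3*t + 2)/(t^2 - 5*t + 4)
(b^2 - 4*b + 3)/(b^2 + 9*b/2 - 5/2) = 2*(b^2 - 4*b + 3)/(2*b^2 + 9*b - 5)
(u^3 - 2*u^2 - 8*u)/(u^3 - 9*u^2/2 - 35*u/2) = 2*(-u^2 + 2*u + 8)/(-2*u^2 + 9*u + 35)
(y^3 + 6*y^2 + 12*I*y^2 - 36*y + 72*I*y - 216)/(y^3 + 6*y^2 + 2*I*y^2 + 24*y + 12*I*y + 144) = (y + 6*I)/(y - 4*I)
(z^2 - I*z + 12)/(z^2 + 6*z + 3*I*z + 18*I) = (z - 4*I)/(z + 6)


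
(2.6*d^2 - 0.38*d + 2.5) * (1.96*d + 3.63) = 5.096*d^3 + 8.6932*d^2 + 3.5206*d + 9.075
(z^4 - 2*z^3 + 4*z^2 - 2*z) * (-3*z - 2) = -3*z^5 + 4*z^4 - 8*z^3 - 2*z^2 + 4*z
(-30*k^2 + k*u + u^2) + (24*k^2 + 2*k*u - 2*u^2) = -6*k^2 + 3*k*u - u^2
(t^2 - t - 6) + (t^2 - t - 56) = 2*t^2 - 2*t - 62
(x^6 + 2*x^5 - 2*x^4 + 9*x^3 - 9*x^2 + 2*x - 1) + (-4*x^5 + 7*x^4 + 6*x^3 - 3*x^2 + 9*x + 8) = x^6 - 2*x^5 + 5*x^4 + 15*x^3 - 12*x^2 + 11*x + 7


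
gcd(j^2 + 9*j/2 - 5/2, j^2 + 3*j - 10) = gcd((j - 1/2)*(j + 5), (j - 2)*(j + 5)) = j + 5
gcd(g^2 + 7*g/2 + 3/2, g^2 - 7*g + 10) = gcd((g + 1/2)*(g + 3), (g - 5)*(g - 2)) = 1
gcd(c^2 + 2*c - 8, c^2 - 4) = c - 2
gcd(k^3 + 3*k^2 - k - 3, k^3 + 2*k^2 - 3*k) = k^2 + 2*k - 3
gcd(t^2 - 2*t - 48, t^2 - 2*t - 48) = t^2 - 2*t - 48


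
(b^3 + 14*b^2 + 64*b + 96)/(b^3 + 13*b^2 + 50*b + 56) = (b^2 + 10*b + 24)/(b^2 + 9*b + 14)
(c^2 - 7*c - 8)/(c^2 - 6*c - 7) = (c - 8)/(c - 7)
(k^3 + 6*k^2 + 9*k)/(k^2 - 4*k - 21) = k*(k + 3)/(k - 7)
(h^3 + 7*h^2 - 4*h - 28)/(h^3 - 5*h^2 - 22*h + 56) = (h^2 + 9*h + 14)/(h^2 - 3*h - 28)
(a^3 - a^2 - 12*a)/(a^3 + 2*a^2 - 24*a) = (a + 3)/(a + 6)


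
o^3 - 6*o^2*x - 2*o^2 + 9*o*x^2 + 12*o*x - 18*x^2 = (o - 2)*(o - 3*x)^2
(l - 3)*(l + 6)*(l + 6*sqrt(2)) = l^3 + 3*l^2 + 6*sqrt(2)*l^2 - 18*l + 18*sqrt(2)*l - 108*sqrt(2)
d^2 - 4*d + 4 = (d - 2)^2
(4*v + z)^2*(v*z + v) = 16*v^3*z + 16*v^3 + 8*v^2*z^2 + 8*v^2*z + v*z^3 + v*z^2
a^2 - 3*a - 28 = (a - 7)*(a + 4)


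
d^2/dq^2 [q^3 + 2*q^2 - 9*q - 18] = 6*q + 4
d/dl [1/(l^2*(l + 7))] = (-3*l - 14)/(l^3*(l^2 + 14*l + 49))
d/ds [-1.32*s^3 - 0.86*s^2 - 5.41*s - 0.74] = -3.96*s^2 - 1.72*s - 5.41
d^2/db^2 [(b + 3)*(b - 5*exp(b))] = -5*b*exp(b) - 25*exp(b) + 2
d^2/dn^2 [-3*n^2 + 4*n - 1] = -6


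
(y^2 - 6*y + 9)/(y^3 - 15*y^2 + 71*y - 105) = (y - 3)/(y^2 - 12*y + 35)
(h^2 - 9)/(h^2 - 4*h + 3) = (h + 3)/(h - 1)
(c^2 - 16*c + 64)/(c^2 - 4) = (c^2 - 16*c + 64)/(c^2 - 4)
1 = 1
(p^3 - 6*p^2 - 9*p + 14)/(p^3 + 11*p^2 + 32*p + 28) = (p^2 - 8*p + 7)/(p^2 + 9*p + 14)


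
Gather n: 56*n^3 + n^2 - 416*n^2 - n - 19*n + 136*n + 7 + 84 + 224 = 56*n^3 - 415*n^2 + 116*n + 315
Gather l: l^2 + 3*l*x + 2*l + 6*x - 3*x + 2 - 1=l^2 + l*(3*x + 2) + 3*x + 1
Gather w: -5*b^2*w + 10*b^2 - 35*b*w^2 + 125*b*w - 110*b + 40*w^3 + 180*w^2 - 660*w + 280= 10*b^2 - 110*b + 40*w^3 + w^2*(180 - 35*b) + w*(-5*b^2 + 125*b - 660) + 280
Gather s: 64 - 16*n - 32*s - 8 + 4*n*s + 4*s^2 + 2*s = -16*n + 4*s^2 + s*(4*n - 30) + 56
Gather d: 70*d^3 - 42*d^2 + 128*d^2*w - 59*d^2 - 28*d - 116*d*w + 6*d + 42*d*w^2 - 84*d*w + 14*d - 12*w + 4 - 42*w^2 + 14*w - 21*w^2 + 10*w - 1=70*d^3 + d^2*(128*w - 101) + d*(42*w^2 - 200*w - 8) - 63*w^2 + 12*w + 3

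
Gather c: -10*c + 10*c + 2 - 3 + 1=0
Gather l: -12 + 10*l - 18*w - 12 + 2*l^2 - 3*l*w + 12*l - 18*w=2*l^2 + l*(22 - 3*w) - 36*w - 24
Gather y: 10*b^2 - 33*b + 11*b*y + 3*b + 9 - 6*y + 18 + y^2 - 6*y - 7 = 10*b^2 - 30*b + y^2 + y*(11*b - 12) + 20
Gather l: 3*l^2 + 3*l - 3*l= 3*l^2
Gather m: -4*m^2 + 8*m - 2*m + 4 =-4*m^2 + 6*m + 4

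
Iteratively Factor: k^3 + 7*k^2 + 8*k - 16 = (k - 1)*(k^2 + 8*k + 16) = (k - 1)*(k + 4)*(k + 4)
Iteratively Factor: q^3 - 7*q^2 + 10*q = (q - 2)*(q^2 - 5*q) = q*(q - 2)*(q - 5)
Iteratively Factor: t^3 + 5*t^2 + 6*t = (t + 3)*(t^2 + 2*t) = (t + 2)*(t + 3)*(t)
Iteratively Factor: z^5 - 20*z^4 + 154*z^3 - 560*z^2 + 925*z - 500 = (z - 5)*(z^4 - 15*z^3 + 79*z^2 - 165*z + 100) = (z - 5)*(z - 1)*(z^3 - 14*z^2 + 65*z - 100) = (z - 5)*(z - 4)*(z - 1)*(z^2 - 10*z + 25) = (z - 5)^2*(z - 4)*(z - 1)*(z - 5)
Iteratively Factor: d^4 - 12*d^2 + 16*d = (d + 4)*(d^3 - 4*d^2 + 4*d) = d*(d + 4)*(d^2 - 4*d + 4) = d*(d - 2)*(d + 4)*(d - 2)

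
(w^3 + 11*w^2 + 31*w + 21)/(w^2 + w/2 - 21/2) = 2*(w^3 + 11*w^2 + 31*w + 21)/(2*w^2 + w - 21)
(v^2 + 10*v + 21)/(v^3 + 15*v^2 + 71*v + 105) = 1/(v + 5)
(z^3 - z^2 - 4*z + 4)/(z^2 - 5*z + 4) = (z^2 - 4)/(z - 4)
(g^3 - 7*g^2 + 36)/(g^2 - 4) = (g^2 - 9*g + 18)/(g - 2)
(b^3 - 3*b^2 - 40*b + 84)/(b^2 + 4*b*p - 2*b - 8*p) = (b^2 - b - 42)/(b + 4*p)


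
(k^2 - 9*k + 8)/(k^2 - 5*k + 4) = (k - 8)/(k - 4)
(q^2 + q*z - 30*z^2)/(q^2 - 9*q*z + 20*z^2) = (-q - 6*z)/(-q + 4*z)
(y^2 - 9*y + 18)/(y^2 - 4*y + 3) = (y - 6)/(y - 1)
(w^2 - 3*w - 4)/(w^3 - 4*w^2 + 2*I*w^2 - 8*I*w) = (w + 1)/(w*(w + 2*I))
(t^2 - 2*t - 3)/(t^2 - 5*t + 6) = (t + 1)/(t - 2)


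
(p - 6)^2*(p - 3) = p^3 - 15*p^2 + 72*p - 108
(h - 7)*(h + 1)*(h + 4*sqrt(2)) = h^3 - 6*h^2 + 4*sqrt(2)*h^2 - 24*sqrt(2)*h - 7*h - 28*sqrt(2)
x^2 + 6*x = x*(x + 6)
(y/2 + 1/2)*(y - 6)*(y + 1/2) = y^3/2 - 9*y^2/4 - 17*y/4 - 3/2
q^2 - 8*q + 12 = (q - 6)*(q - 2)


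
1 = 1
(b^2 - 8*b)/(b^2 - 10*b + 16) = b/(b - 2)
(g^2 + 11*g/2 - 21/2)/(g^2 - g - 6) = (-g^2 - 11*g/2 + 21/2)/(-g^2 + g + 6)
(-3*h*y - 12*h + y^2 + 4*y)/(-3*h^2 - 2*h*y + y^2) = (y + 4)/(h + y)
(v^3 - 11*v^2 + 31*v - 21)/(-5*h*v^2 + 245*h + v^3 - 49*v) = (v^2 - 4*v + 3)/(-5*h*v - 35*h + v^2 + 7*v)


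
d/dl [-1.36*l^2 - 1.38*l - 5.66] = -2.72*l - 1.38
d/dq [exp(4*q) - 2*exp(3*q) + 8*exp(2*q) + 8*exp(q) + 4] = (4*exp(3*q) - 6*exp(2*q) + 16*exp(q) + 8)*exp(q)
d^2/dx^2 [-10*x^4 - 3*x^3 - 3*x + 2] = 6*x*(-20*x - 3)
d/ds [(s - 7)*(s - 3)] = 2*s - 10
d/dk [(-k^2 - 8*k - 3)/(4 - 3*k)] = (3*k^2 - 8*k - 41)/(9*k^2 - 24*k + 16)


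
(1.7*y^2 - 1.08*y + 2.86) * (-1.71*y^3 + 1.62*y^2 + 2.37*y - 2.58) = -2.907*y^5 + 4.6008*y^4 - 2.6112*y^3 - 2.3124*y^2 + 9.5646*y - 7.3788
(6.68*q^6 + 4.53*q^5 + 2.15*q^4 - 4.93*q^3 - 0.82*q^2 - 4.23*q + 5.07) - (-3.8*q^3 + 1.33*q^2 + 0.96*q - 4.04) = 6.68*q^6 + 4.53*q^5 + 2.15*q^4 - 1.13*q^3 - 2.15*q^2 - 5.19*q + 9.11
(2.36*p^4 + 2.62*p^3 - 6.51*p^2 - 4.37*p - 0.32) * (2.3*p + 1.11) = 5.428*p^5 + 8.6456*p^4 - 12.0648*p^3 - 17.2771*p^2 - 5.5867*p - 0.3552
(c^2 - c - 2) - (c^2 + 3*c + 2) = -4*c - 4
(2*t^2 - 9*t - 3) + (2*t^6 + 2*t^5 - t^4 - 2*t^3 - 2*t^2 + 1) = 2*t^6 + 2*t^5 - t^4 - 2*t^3 - 9*t - 2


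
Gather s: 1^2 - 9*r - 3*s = -9*r - 3*s + 1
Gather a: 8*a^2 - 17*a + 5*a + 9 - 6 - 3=8*a^2 - 12*a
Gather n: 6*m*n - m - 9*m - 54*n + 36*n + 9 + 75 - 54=-10*m + n*(6*m - 18) + 30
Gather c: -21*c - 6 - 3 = -21*c - 9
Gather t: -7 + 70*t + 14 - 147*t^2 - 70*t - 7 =-147*t^2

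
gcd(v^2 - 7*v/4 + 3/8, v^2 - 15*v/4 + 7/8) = v - 1/4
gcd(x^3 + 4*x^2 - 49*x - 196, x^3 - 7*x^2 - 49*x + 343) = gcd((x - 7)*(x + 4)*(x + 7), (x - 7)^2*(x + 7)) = x^2 - 49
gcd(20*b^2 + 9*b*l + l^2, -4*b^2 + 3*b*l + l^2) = 4*b + l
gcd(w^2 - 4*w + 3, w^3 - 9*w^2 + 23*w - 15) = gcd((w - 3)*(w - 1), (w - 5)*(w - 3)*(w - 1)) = w^2 - 4*w + 3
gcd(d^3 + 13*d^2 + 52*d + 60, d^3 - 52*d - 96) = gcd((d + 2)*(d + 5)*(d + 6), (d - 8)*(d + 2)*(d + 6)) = d^2 + 8*d + 12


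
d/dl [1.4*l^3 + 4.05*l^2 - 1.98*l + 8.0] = 4.2*l^2 + 8.1*l - 1.98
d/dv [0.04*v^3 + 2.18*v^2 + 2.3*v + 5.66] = 0.12*v^2 + 4.36*v + 2.3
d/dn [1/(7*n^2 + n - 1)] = (-14*n - 1)/(7*n^2 + n - 1)^2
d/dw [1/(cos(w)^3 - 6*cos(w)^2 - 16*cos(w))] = (3*sin(w) - 16*sin(w)/cos(w)^2 - 12*tan(w))/(sin(w)^2 + 6*cos(w) + 15)^2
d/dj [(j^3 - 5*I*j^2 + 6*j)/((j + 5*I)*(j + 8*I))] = (j^4 + 26*I*j^3 - 61*j^2 + 400*I*j - 240)/(j^4 + 26*I*j^3 - 249*j^2 - 1040*I*j + 1600)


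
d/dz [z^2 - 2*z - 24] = 2*z - 2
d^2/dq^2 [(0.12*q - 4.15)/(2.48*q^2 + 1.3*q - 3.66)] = ((20.272 - 1.7856*q)*(2.48*q^2 + 1.3*q - 3.66) + (0.12*q - 4.15)*(4.96*q + 1.3)*(9.92*q + 2.6))/(2.48*q^2 + 1.3*q - 3.66)^3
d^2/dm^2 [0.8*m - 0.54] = 0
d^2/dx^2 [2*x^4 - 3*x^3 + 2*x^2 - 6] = 24*x^2 - 18*x + 4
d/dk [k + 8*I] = 1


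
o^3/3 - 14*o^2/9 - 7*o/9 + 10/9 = (o/3 + 1/3)*(o - 5)*(o - 2/3)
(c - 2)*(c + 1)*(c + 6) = c^3 + 5*c^2 - 8*c - 12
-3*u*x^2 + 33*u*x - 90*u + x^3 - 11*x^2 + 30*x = (-3*u + x)*(x - 6)*(x - 5)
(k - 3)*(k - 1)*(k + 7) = k^3 + 3*k^2 - 25*k + 21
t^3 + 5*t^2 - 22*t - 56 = (t - 4)*(t + 2)*(t + 7)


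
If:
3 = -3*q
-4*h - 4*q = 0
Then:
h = 1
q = -1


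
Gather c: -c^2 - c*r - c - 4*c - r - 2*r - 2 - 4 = -c^2 + c*(-r - 5) - 3*r - 6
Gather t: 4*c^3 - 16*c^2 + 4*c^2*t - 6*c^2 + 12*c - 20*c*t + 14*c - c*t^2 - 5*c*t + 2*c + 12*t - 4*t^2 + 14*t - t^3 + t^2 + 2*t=4*c^3 - 22*c^2 + 28*c - t^3 + t^2*(-c - 3) + t*(4*c^2 - 25*c + 28)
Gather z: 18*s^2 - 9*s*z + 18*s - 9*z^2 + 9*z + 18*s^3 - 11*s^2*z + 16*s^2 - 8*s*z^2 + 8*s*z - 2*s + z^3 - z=18*s^3 + 34*s^2 + 16*s + z^3 + z^2*(-8*s - 9) + z*(-11*s^2 - s + 8)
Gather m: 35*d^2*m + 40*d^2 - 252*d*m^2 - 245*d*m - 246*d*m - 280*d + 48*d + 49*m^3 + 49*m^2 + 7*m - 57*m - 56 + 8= 40*d^2 - 232*d + 49*m^3 + m^2*(49 - 252*d) + m*(35*d^2 - 491*d - 50) - 48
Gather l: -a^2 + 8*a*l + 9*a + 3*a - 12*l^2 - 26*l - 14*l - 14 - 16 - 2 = -a^2 + 12*a - 12*l^2 + l*(8*a - 40) - 32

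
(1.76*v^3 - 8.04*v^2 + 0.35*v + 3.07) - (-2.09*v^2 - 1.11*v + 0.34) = 1.76*v^3 - 5.95*v^2 + 1.46*v + 2.73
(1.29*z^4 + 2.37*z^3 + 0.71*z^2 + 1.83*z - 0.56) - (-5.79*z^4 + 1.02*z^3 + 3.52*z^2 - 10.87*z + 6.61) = 7.08*z^4 + 1.35*z^3 - 2.81*z^2 + 12.7*z - 7.17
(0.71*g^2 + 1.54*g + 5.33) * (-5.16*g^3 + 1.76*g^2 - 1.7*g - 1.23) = -3.6636*g^5 - 6.6968*g^4 - 25.9994*g^3 + 5.8895*g^2 - 10.9552*g - 6.5559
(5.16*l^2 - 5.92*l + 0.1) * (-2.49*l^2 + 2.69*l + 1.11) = -12.8484*l^4 + 28.6212*l^3 - 10.4462*l^2 - 6.3022*l + 0.111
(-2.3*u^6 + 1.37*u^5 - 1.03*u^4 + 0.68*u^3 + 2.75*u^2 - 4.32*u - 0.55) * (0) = 0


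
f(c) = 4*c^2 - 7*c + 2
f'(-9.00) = -79.00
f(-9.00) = 389.00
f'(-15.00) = -127.00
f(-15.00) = 1007.00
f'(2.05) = 9.40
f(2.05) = 4.46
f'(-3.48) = -34.84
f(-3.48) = 74.80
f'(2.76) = 15.08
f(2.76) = 13.15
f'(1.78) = 7.24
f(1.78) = 2.21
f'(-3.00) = -31.00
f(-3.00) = 59.00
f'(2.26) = 11.08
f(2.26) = 6.61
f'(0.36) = -4.12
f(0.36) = -0.00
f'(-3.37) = -33.96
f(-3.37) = 71.02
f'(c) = 8*c - 7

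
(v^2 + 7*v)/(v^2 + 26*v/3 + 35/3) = 3*v/(3*v + 5)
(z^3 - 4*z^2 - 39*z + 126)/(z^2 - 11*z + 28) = (z^2 + 3*z - 18)/(z - 4)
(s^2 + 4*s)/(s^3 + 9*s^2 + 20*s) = 1/(s + 5)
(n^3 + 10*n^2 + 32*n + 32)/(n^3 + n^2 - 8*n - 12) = (n^2 + 8*n + 16)/(n^2 - n - 6)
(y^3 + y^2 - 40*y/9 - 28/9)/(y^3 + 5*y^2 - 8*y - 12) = (y^2 + 3*y + 14/9)/(y^2 + 7*y + 6)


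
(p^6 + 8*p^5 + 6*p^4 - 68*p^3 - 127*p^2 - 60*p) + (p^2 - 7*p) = p^6 + 8*p^5 + 6*p^4 - 68*p^3 - 126*p^2 - 67*p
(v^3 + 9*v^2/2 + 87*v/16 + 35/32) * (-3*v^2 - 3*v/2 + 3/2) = -3*v^5 - 15*v^4 - 345*v^3/16 - 75*v^2/16 + 417*v/64 + 105/64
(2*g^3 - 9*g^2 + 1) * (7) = 14*g^3 - 63*g^2 + 7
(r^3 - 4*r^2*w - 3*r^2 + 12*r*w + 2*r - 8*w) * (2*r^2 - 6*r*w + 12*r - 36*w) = 2*r^5 - 14*r^4*w + 6*r^4 + 24*r^3*w^2 - 42*r^3*w - 32*r^3 + 72*r^2*w^2 + 224*r^2*w + 24*r^2 - 384*r*w^2 - 168*r*w + 288*w^2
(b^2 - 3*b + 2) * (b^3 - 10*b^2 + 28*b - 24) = b^5 - 13*b^4 + 60*b^3 - 128*b^2 + 128*b - 48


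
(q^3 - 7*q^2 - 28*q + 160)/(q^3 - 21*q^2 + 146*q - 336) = (q^2 + q - 20)/(q^2 - 13*q + 42)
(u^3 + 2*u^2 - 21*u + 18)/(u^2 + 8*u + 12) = (u^2 - 4*u + 3)/(u + 2)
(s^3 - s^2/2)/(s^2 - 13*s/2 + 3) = s^2/(s - 6)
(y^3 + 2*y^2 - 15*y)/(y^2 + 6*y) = (y^2 + 2*y - 15)/(y + 6)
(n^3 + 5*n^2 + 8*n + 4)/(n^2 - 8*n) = (n^3 + 5*n^2 + 8*n + 4)/(n*(n - 8))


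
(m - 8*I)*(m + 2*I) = m^2 - 6*I*m + 16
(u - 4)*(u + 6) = u^2 + 2*u - 24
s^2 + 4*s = s*(s + 4)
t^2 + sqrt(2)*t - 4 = (t - sqrt(2))*(t + 2*sqrt(2))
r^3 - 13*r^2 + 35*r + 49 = (r - 7)^2*(r + 1)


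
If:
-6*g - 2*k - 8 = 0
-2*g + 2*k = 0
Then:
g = -1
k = -1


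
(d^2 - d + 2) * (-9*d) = -9*d^3 + 9*d^2 - 18*d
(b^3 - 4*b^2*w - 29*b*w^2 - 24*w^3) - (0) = b^3 - 4*b^2*w - 29*b*w^2 - 24*w^3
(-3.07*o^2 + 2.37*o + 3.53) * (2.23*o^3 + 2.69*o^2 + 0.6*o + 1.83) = -6.8461*o^5 - 2.9732*o^4 + 12.4052*o^3 + 5.2996*o^2 + 6.4551*o + 6.4599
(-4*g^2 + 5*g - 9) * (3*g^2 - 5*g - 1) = -12*g^4 + 35*g^3 - 48*g^2 + 40*g + 9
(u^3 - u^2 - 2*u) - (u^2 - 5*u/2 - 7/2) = u^3 - 2*u^2 + u/2 + 7/2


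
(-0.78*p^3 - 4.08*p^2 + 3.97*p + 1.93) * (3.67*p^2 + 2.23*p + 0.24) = -2.8626*p^5 - 16.713*p^4 + 5.2843*p^3 + 14.957*p^2 + 5.2567*p + 0.4632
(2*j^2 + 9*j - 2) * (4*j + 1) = 8*j^3 + 38*j^2 + j - 2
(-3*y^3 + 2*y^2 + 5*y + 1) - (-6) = -3*y^3 + 2*y^2 + 5*y + 7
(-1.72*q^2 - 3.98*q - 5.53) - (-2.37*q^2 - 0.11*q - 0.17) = 0.65*q^2 - 3.87*q - 5.36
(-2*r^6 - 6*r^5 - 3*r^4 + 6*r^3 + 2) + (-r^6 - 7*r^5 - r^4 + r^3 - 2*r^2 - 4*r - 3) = -3*r^6 - 13*r^5 - 4*r^4 + 7*r^3 - 2*r^2 - 4*r - 1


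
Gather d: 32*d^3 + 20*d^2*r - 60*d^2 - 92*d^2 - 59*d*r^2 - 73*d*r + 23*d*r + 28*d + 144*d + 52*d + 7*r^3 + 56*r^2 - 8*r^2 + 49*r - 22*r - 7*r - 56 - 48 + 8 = 32*d^3 + d^2*(20*r - 152) + d*(-59*r^2 - 50*r + 224) + 7*r^3 + 48*r^2 + 20*r - 96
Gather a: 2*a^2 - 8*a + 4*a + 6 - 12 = 2*a^2 - 4*a - 6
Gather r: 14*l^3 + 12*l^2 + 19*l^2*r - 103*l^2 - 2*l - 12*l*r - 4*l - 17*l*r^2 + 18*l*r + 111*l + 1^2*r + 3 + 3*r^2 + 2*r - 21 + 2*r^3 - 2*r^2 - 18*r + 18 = 14*l^3 - 91*l^2 + 105*l + 2*r^3 + r^2*(1 - 17*l) + r*(19*l^2 + 6*l - 15)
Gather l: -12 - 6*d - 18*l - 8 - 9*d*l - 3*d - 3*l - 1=-9*d + l*(-9*d - 21) - 21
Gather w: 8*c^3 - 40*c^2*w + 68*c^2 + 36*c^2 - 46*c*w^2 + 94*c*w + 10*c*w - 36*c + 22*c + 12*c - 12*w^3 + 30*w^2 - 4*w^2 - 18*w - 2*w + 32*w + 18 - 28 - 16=8*c^3 + 104*c^2 - 2*c - 12*w^3 + w^2*(26 - 46*c) + w*(-40*c^2 + 104*c + 12) - 26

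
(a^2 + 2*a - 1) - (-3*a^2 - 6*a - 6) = 4*a^2 + 8*a + 5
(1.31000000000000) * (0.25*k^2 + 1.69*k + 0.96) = 0.3275*k^2 + 2.2139*k + 1.2576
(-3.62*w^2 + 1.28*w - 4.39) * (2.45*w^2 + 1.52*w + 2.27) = -8.869*w^4 - 2.3664*w^3 - 17.0273*w^2 - 3.7672*w - 9.9653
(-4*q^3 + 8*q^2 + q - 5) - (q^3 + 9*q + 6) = -5*q^3 + 8*q^2 - 8*q - 11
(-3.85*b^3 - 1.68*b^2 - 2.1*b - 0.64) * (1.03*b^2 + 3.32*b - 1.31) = -3.9655*b^5 - 14.5124*b^4 - 2.6971*b^3 - 5.4304*b^2 + 0.6262*b + 0.8384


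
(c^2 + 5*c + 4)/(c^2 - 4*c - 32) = (c + 1)/(c - 8)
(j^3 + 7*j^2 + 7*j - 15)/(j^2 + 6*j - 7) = (j^2 + 8*j + 15)/(j + 7)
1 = 1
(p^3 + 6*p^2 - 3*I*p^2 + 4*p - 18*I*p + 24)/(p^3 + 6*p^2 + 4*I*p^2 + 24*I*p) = (p^2 - 3*I*p + 4)/(p*(p + 4*I))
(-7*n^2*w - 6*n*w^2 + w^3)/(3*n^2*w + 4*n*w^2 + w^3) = (-7*n + w)/(3*n + w)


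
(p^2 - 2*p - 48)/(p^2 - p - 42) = (p - 8)/(p - 7)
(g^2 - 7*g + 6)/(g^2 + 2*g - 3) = (g - 6)/(g + 3)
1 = 1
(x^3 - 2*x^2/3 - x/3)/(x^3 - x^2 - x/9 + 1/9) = 3*x/(3*x - 1)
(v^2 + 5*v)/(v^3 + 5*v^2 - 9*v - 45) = v/(v^2 - 9)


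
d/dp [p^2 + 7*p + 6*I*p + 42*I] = 2*p + 7 + 6*I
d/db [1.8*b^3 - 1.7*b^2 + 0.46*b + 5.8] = 5.4*b^2 - 3.4*b + 0.46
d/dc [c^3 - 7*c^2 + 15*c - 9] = 3*c^2 - 14*c + 15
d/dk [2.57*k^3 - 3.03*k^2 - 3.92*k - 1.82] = 7.71*k^2 - 6.06*k - 3.92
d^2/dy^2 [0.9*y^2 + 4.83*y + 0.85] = 1.80000000000000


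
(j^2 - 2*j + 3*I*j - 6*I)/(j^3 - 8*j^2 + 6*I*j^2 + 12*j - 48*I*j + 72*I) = (j + 3*I)/(j^2 + 6*j*(-1 + I) - 36*I)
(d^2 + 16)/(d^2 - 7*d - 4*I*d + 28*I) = (d + 4*I)/(d - 7)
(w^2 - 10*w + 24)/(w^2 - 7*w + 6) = (w - 4)/(w - 1)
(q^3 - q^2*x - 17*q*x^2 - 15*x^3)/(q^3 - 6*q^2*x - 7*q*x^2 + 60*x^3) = (-q - x)/(-q + 4*x)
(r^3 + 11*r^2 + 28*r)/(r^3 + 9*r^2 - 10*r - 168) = r*(r + 4)/(r^2 + 2*r - 24)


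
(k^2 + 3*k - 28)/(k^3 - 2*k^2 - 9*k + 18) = (k^2 + 3*k - 28)/(k^3 - 2*k^2 - 9*k + 18)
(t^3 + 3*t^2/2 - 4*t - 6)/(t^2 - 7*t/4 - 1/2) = 2*(2*t^2 + 7*t + 6)/(4*t + 1)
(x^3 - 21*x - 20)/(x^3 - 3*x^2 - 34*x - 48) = (-x^3 + 21*x + 20)/(-x^3 + 3*x^2 + 34*x + 48)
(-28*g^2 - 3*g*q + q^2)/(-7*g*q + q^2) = (4*g + q)/q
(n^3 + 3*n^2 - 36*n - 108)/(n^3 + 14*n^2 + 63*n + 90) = (n - 6)/(n + 5)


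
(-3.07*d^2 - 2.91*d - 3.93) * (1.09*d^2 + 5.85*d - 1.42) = -3.3463*d^4 - 21.1314*d^3 - 16.9478*d^2 - 18.8583*d + 5.5806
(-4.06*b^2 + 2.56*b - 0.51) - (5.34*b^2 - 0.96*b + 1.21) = -9.4*b^2 + 3.52*b - 1.72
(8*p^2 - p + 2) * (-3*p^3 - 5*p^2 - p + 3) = -24*p^5 - 37*p^4 - 9*p^3 + 15*p^2 - 5*p + 6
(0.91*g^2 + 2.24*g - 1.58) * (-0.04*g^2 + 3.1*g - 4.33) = -0.0364*g^4 + 2.7314*g^3 + 3.0669*g^2 - 14.5972*g + 6.8414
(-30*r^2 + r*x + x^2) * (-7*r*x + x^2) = 210*r^3*x - 37*r^2*x^2 - 6*r*x^3 + x^4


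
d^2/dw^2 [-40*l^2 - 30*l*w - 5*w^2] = -10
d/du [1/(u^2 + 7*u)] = (-2*u - 7)/(u^2*(u + 7)^2)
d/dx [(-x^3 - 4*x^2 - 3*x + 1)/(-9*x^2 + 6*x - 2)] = x*(9*x^3 - 12*x^2 - 45*x + 34)/(81*x^4 - 108*x^3 + 72*x^2 - 24*x + 4)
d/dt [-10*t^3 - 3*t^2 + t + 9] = -30*t^2 - 6*t + 1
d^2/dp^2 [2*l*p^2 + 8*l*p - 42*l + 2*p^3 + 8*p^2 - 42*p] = 4*l + 12*p + 16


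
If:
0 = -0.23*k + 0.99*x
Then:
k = 4.30434782608696*x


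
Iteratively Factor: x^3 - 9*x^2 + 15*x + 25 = (x - 5)*(x^2 - 4*x - 5) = (x - 5)*(x + 1)*(x - 5)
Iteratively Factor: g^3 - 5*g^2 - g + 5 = (g - 1)*(g^2 - 4*g - 5) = (g - 1)*(g + 1)*(g - 5)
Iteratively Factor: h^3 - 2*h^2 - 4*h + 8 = (h - 2)*(h^2 - 4) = (h - 2)^2*(h + 2)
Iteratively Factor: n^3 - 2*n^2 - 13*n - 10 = (n - 5)*(n^2 + 3*n + 2) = (n - 5)*(n + 2)*(n + 1)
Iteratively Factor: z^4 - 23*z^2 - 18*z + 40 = (z - 5)*(z^3 + 5*z^2 + 2*z - 8) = (z - 5)*(z - 1)*(z^2 + 6*z + 8) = (z - 5)*(z - 1)*(z + 2)*(z + 4)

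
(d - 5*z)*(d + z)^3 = d^4 - 2*d^3*z - 12*d^2*z^2 - 14*d*z^3 - 5*z^4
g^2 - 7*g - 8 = (g - 8)*(g + 1)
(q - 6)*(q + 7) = q^2 + q - 42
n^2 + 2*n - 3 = (n - 1)*(n + 3)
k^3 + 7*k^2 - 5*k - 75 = (k - 3)*(k + 5)^2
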